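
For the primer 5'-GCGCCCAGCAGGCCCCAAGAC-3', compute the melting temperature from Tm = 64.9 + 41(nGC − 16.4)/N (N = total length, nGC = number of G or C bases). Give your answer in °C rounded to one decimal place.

64.1°C

Base counts: A=5, T=0, G=6, C=10; G+C = 16, N = 21.
Tm = 64.9 + 41·(16 − 16.4)/21 = 64.9 + -16.40/21 = 64.1°C.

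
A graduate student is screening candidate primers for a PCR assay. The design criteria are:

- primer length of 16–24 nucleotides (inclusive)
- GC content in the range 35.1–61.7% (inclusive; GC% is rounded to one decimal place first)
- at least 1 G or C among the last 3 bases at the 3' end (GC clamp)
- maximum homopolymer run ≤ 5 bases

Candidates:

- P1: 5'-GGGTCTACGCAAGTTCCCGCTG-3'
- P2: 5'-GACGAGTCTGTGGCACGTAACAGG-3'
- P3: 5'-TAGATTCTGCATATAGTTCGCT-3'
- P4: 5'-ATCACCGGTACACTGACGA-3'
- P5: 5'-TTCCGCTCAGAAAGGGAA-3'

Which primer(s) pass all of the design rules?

P2, P3, P4 and P5.

P1 (22 nt, A=3 T=5 G=7 C=7): length 22 ✓; GC 14/22 = 63.6%, outside 35.1–61.7% ✗; 3' end CTG has 2 G/C ✓; longest run = 3 ✓ — fails.
P2 (24 nt, A=6 T=4 G=9 C=5): length 24 ✓; GC 14/24 = 58.3% ✓; 3' end AGG has 2 G/C ✓; longest run = 2 ✓ — passes.
P3 (22 nt, A=5 T=9 G=4 C=4): length 22 ✓; GC 8/22 = 36.4% ✓; 3' end GCT has 2 G/C ✓; longest run = 2 ✓ — passes.
P4 (19 nt, A=6 T=3 G=4 C=6): length 19 ✓; GC 10/19 = 52.6% ✓; 3' end CGA has 2 G/C ✓; longest run = 2 ✓ — passes.
P5 (18 nt, A=6 T=3 G=5 C=4): length 18 ✓; GC 9/18 = 50.0% ✓; 3' end GAA has 1 G/C ✓; longest run = 3 ✓ — passes.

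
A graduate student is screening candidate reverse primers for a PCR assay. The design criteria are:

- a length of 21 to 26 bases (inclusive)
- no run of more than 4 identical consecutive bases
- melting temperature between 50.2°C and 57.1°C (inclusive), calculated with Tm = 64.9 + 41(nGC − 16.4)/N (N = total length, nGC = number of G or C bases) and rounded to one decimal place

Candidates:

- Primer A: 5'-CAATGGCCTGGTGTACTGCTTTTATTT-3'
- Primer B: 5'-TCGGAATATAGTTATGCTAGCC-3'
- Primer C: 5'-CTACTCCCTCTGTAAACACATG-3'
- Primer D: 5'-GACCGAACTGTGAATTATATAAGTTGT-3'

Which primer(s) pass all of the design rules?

Primer B and Primer C.

Primer A (27 nt, A=4 T=12 G=6 C=5): length 27, outside 21–26 ✗; longest run = 4 ✓; Tm = 64.9 + 41·(11 − 16.4)/27 = 56.7°C ✓ — fails.
Primer B (22 nt, A=6 T=7 G=5 C=4): length 22 ✓; longest run = 2 ✓; Tm = 64.9 + 41·(9 − 16.4)/22 = 51.1°C ✓ — passes.
Primer C (22 nt, A=6 T=6 G=2 C=8): length 22 ✓; longest run = 3 ✓; Tm = 64.9 + 41·(10 − 16.4)/22 = 53.0°C ✓ — passes.
Primer D (27 nt, A=9 T=9 G=6 C=3): length 27, outside 21–26 ✗; longest run = 2 ✓; Tm = 64.9 + 41·(9 − 16.4)/27 = 53.7°C ✓ — fails.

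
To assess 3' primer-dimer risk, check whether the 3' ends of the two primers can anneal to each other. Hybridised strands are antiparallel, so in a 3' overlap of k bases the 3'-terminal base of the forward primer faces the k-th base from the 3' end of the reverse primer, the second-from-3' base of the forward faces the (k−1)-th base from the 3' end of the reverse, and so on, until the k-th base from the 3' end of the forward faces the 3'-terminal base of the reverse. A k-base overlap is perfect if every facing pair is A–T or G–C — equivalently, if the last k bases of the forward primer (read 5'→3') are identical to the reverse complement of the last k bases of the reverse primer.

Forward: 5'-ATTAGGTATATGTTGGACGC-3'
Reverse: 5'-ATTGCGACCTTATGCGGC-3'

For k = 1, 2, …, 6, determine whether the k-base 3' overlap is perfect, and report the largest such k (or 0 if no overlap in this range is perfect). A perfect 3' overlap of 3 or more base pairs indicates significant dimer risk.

Longest perfect overlap: 2 complementary base pairs; below the dimer-risk threshold (threshold 3).

Last 6 bases (5'→3') — forward …GGACGC, reverse …TGCGGC.
Reverse complement of the reverse primer's last 6 bases: GCCGCA; its first k bases are the reverse complement of the reverse primer's last k bases, so a perfect k-base overlap needs the forward primer's last k bases to equal them.
Comparing (forward last k vs required): k=1: C vs G ✗; k=2: GC vs GC ✓; k=3: CGC vs GCC ✗; k=4: ACGC vs GCCG ✗; k=5: GACGC vs GCCGC ✗; k=6: GGACGC vs GCCGCA ✗.
Only k = 2 is perfect, so the longest perfect 3' overlap is 2.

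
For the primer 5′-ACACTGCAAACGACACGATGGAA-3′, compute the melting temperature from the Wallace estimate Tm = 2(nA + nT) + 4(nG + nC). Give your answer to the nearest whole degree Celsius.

68°C

Base counts: A=10, T=2, G=5, C=6 (length 23).
Tm = 2·(10+2) + 4·(5+6) = 2·12 + 4·11 = 24 + 44 = 68°C.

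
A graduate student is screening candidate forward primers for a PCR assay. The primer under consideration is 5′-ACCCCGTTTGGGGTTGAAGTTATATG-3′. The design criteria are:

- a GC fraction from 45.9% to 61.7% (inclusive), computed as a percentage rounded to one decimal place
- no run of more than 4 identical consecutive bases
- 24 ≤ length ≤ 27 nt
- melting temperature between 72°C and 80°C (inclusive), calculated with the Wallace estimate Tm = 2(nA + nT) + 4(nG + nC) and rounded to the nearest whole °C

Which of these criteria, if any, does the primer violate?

Meets all criteria.

Base counts: A=5, T=9, G=8, C=4 (length 26).
GC content: GC 12/26 = 46.2% ✓
homopolymer run: longest run = 4 ✓
length: length 26 ✓
Tm: Tm = 2·14 + 4·12 = 76°C ✓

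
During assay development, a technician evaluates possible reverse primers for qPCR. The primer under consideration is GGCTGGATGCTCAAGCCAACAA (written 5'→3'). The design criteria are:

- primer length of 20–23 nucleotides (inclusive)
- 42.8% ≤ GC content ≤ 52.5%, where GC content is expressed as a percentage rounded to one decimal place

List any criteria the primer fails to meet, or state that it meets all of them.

Base counts: A=7, T=3, G=6, C=6 (length 22).
length: length 22 ✓
GC content: GC 12/22 = 54.5%, outside 42.8–52.5% ✗

Fails: GC content.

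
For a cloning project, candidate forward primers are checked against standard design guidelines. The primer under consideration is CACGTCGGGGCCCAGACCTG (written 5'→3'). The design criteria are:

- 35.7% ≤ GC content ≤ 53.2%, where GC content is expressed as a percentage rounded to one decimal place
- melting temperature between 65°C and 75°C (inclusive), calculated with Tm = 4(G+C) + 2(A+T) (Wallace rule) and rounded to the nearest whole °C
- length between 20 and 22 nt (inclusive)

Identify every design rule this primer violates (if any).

Fails: GC content.

Base counts: A=3, T=2, G=7, C=8 (length 20).
GC content: GC 15/20 = 75.0%, outside 35.7–53.2% ✗
Tm: Tm = 2·5 + 4·15 = 70°C ✓
length: length 20 ✓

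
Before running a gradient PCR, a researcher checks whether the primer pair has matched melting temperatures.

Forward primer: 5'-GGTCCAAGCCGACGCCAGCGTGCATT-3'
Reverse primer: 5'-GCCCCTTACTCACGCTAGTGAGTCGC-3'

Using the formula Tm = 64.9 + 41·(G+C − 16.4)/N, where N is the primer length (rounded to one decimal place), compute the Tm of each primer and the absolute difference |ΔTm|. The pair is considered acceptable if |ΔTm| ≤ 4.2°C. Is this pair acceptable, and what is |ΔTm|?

Forward: G+C = 17, N = 26 → Tm = 64.9 + 41·(17 − 16.4)/26 = 65.8°C.
Reverse: G+C = 16, N = 26 → Tm = 64.9 + 41·(16 − 16.4)/26 = 64.3°C.
|ΔTm| = |65.8 − 64.3| = 1.5°C, ≤ 4.2°C.

|ΔTm| = 1.5°C; the pair is acceptable.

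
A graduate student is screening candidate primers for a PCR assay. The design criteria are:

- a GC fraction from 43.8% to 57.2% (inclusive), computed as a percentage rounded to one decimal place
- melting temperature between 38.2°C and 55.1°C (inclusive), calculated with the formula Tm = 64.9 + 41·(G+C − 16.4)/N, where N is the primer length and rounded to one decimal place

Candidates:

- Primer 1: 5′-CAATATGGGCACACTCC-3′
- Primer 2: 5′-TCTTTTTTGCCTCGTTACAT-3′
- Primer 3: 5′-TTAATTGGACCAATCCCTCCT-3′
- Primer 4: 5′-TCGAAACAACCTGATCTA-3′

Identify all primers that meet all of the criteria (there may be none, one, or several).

Primer 1 (17 nt, A=5 T=3 G=3 C=6): GC 9/17 = 52.9% ✓; Tm = 64.9 + 41·(9 − 16.4)/17 = 47.1°C ✓ — passes.
Primer 2 (20 nt, A=2 T=11 G=2 C=5): GC 7/20 = 35.0%, outside 43.8–57.2% ✗; Tm = 64.9 + 41·(7 − 16.4)/20 = 45.6°C ✓ — fails.
Primer 3 (21 nt, A=5 T=7 G=2 C=7): GC 9/21 = 42.9%, outside 43.8–57.2% ✗; Tm = 64.9 + 41·(9 − 16.4)/21 = 50.5°C ✓ — fails.
Primer 4 (18 nt, A=7 T=4 G=2 C=5): GC 7/18 = 38.9%, outside 43.8–57.2% ✗; Tm = 64.9 + 41·(7 − 16.4)/18 = 43.5°C ✓ — fails.

Primer 1 only.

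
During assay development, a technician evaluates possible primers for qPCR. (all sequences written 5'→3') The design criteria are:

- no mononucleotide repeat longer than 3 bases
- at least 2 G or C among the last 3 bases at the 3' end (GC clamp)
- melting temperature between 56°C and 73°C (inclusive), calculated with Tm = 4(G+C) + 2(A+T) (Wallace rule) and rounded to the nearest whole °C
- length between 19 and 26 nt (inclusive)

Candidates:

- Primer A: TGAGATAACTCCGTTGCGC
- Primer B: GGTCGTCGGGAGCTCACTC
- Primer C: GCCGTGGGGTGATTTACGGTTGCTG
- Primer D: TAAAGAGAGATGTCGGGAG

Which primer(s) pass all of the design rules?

Primer A (19 nt, A=4 T=5 G=5 C=5): longest run = 2 ✓; 3' end CGC has 3 G/C ✓; Tm = 2·9 + 4·10 = 58°C ✓; length 19 ✓ — passes.
Primer B (19 nt, A=2 T=4 G=7 C=6): longest run = 3 ✓; 3' end CTC has 2 G/C ✓; Tm = 2·6 + 4·13 = 64°C ✓; length 19 ✓ — passes.
Primer C (25 nt, A=2 T=8 G=11 C=4): longest run = 4, exceeds 3 ✗; 3' end CTG has 2 G/C ✓; Tm = 2·10 + 4·15 = 80°C, outside 56–73°C ✗; length 25 ✓ — fails.
Primer D (19 nt, A=7 T=3 G=8 C=1): longest run = 3 ✓; 3' end GAG has 2 G/C ✓; Tm = 2·10 + 4·9 = 56°C ✓; length 19 ✓ — passes.

Primer A, Primer B and Primer D.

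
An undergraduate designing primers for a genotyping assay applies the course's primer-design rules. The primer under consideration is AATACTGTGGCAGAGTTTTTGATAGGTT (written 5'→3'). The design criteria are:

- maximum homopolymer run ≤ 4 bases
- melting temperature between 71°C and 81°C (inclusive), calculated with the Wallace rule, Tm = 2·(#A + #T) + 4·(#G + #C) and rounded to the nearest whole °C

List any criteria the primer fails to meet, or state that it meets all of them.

Base counts: A=7, T=11, G=8, C=2 (length 28).
homopolymer run: longest run = 5, exceeds 4 ✗
Tm: Tm = 2·18 + 4·10 = 76°C ✓

Fails: homopolymer run.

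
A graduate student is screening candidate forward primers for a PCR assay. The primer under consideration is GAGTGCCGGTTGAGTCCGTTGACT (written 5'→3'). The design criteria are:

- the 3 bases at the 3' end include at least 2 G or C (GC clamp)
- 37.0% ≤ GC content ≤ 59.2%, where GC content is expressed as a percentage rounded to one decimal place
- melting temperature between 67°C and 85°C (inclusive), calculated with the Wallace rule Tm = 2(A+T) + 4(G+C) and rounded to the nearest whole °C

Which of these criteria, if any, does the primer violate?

Base counts: A=3, T=7, G=9, C=5 (length 24).
GC clamp: 3' end ACT has 1 G/C, need ≥2 ✗
GC content: GC 14/24 = 58.3% ✓
Tm: Tm = 2·10 + 4·14 = 76°C ✓

Fails: GC clamp.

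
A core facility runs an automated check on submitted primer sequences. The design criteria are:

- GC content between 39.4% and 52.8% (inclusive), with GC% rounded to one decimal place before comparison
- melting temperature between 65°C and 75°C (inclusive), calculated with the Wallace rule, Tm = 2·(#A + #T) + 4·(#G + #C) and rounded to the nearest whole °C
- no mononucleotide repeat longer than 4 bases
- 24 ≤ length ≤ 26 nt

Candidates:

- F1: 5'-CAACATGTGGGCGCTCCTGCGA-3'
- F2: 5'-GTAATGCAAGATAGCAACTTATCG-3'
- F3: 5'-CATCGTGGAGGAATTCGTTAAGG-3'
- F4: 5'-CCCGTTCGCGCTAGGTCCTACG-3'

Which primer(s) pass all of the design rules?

F1 (22 nt, A=4 T=4 G=7 C=7): GC 14/22 = 63.6%, outside 39.4–52.8% ✗; Tm = 2·8 + 4·14 = 72°C ✓; longest run = 3 ✓; length 22, outside 24–26 ✗ — fails.
F2 (24 nt, A=9 T=6 G=5 C=4): GC 9/24 = 37.5%, outside 39.4–52.8% ✗; Tm = 2·15 + 4·9 = 66°C ✓; longest run = 2 ✓; length 24 ✓ — fails.
F3 (23 nt, A=6 T=6 G=8 C=3): GC 11/23 = 47.8% ✓; Tm = 2·12 + 4·11 = 68°C ✓; longest run = 2 ✓; length 23, outside 24–26 ✗ — fails.
F4 (22 nt, A=2 T=5 G=6 C=9): GC 15/22 = 68.2%, outside 39.4–52.8% ✗; Tm = 2·7 + 4·15 = 74°C ✓; longest run = 3 ✓; length 22, outside 24–26 ✗ — fails.

None of the candidates satisfy all criteria.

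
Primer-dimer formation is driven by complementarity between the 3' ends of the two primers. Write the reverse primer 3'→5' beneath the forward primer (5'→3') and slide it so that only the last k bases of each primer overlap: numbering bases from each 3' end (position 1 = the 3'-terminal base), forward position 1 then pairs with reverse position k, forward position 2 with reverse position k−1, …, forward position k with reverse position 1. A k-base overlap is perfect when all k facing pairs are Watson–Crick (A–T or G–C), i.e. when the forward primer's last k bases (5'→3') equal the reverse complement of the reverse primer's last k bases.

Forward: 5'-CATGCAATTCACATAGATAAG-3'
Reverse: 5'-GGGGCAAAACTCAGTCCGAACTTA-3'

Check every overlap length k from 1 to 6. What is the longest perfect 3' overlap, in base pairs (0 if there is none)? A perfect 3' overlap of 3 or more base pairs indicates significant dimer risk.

Last 6 bases (5'→3') — forward …GATAAG, reverse …AACTTA.
Reverse complement of the reverse primer's last 6 bases: TAAGTT; its first k bases are the reverse complement of the reverse primer's last k bases, so a perfect k-base overlap needs the forward primer's last k bases to equal them.
Comparing (forward last k vs required): k=1: G vs T ✗; k=2: AG vs TA ✗; k=3: AAG vs TAA ✗; k=4: TAAG vs TAAG ✓; k=5: ATAAG vs TAAGT ✗; k=6: GATAAG vs TAAGTT ✗.
Only k = 4 is perfect, so the longest perfect 3' overlap is 4.

Longest perfect overlap: 4 complementary base pairs; significant dimer risk (threshold 3).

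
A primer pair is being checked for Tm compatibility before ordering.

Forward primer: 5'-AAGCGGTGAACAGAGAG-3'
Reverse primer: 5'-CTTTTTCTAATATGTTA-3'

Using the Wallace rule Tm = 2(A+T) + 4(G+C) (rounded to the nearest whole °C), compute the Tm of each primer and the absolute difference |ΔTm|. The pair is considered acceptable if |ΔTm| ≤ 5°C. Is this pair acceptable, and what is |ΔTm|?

|ΔTm| = 12°C; the pair is not acceptable.

Forward: A=7 T=1 G=7 C=2 → Tm = 2·8 + 4·9 = 52°C.
Reverse: A=4 T=10 G=1 C=2 → Tm = 2·14 + 4·3 = 40°C.
|ΔTm| = |52 − 40| = 12°C, > 5°C.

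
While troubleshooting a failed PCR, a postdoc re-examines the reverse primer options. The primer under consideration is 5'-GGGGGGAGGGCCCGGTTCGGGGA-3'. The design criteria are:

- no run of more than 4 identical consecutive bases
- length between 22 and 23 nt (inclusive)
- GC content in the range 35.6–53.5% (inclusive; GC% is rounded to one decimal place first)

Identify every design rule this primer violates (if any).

Fails: homopolymer run, GC content.

Base counts: A=2, T=2, G=15, C=4 (length 23).
homopolymer run: longest run = 6, exceeds 4 ✗
length: length 23 ✓
GC content: GC 19/23 = 82.6%, outside 35.6–53.5% ✗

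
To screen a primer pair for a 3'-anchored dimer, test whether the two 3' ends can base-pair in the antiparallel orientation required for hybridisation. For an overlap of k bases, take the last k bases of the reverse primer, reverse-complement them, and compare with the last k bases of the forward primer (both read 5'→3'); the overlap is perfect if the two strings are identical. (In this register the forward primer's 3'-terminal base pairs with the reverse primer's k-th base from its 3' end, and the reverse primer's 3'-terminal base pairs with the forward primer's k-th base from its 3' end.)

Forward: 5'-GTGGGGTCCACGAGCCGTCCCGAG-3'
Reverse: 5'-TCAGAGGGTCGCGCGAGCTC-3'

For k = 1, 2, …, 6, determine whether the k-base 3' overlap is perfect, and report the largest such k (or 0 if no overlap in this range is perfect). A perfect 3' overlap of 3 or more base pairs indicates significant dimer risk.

Last 6 bases (5'→3') — forward …CCCGAG, reverse …GAGCTC.
Reverse complement of the reverse primer's last 6 bases: GAGCTC; its first k bases are the reverse complement of the reverse primer's last k bases, so a perfect k-base overlap needs the forward primer's last k bases to equal them.
Comparing (forward last k vs required): k=1: G vs G ✓; k=2: AG vs GA ✗; k=3: GAG vs GAG ✓; k=4: CGAG vs GAGC ✗; k=5: CCGAG vs GAGCT ✗; k=6: CCCGAG vs GAGCTC ✗.
Perfect overlaps at k = 1, 3; the largest is 3.

Longest perfect overlap: 3 complementary base pairs; significant dimer risk (threshold 3).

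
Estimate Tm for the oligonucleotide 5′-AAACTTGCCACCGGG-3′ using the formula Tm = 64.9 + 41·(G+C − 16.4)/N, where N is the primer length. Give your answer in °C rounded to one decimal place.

44.7°C

Base counts: A=4, T=2, G=4, C=5; G+C = 9, N = 15.
Tm = 64.9 + 41·(9 − 16.4)/15 = 64.9 + -303.40/15 = 44.7°C.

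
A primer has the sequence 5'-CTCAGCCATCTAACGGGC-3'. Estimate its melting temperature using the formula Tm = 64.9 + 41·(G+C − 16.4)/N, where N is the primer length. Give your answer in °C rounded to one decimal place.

52.6°C

Base counts: A=4, T=3, G=4, C=7; G+C = 11, N = 18.
Tm = 64.9 + 41·(11 − 16.4)/18 = 64.9 + -221.40/18 = 52.6°C.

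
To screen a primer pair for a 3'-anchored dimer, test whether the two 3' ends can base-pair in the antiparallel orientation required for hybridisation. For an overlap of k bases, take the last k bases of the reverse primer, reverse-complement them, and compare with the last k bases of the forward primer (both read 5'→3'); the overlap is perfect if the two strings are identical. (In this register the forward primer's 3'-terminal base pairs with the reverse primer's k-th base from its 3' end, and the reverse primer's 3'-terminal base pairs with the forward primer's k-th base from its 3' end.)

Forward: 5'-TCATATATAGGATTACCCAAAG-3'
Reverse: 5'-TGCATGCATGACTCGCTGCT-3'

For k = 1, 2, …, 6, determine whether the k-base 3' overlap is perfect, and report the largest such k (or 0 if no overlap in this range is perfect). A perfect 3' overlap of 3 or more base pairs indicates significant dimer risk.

Longest perfect overlap: 2 complementary base pairs; below the dimer-risk threshold (threshold 3).

Last 6 bases (5'→3') — forward …CCAAAG, reverse …GCTGCT.
Reverse complement of the reverse primer's last 6 bases: AGCAGC; its first k bases are the reverse complement of the reverse primer's last k bases, so a perfect k-base overlap needs the forward primer's last k bases to equal them.
Comparing (forward last k vs required): k=1: G vs A ✗; k=2: AG vs AG ✓; k=3: AAG vs AGC ✗; k=4: AAAG vs AGCA ✗; k=5: CAAAG vs AGCAG ✗; k=6: CCAAAG vs AGCAGC ✗.
Only k = 2 is perfect, so the longest perfect 3' overlap is 2.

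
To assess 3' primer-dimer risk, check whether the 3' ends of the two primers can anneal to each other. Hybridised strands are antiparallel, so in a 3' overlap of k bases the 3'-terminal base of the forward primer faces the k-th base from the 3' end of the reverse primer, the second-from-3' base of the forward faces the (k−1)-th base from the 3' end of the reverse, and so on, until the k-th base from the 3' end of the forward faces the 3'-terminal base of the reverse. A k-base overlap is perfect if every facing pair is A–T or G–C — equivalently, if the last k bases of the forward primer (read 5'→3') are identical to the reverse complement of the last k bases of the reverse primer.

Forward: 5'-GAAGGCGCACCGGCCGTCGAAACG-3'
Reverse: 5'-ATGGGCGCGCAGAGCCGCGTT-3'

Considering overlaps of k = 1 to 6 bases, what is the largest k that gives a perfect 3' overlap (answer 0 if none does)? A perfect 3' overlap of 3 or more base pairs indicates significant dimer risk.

Longest perfect overlap: 4 complementary base pairs; significant dimer risk (threshold 3).

Last 6 bases (5'→3') — forward …GAAACG, reverse …CGCGTT.
Reverse complement of the reverse primer's last 6 bases: AACGCG; its first k bases are the reverse complement of the reverse primer's last k bases, so a perfect k-base overlap needs the forward primer's last k bases to equal them.
Comparing (forward last k vs required): k=1: G vs A ✗; k=2: CG vs AA ✗; k=3: ACG vs AAC ✗; k=4: AACG vs AACG ✓; k=5: AAACG vs AACGC ✗; k=6: GAAACG vs AACGCG ✗.
Only k = 4 is perfect, so the longest perfect 3' overlap is 4.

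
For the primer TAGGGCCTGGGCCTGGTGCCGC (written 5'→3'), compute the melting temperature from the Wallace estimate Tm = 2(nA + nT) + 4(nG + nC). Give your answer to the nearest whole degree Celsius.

78°C

Base counts: A=1, T=4, G=10, C=7 (length 22).
Tm = 2·(1+4) + 4·(10+7) = 2·5 + 4·17 = 10 + 68 = 78°C.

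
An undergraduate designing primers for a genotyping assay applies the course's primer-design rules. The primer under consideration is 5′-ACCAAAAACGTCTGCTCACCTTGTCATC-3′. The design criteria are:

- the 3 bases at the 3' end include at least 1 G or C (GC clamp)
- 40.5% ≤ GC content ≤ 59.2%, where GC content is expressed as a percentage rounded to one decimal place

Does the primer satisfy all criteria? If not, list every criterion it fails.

Base counts: A=8, T=7, G=3, C=10 (length 28).
GC clamp: 3' end ATC has 1 G/C ✓
GC content: GC 13/28 = 46.4% ✓

Meets all criteria.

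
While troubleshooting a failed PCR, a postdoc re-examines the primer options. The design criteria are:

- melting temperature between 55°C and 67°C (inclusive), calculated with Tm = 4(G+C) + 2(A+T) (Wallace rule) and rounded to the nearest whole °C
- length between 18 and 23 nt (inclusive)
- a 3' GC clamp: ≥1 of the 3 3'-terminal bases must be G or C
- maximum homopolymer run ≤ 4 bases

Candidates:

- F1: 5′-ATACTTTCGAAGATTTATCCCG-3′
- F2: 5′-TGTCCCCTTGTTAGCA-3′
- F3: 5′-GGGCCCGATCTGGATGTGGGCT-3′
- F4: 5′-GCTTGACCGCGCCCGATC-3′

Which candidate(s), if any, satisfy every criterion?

F1 (22 nt, A=6 T=8 G=3 C=5): Tm = 2·14 + 4·8 = 60°C ✓; length 22 ✓; 3' end CCG has 3 G/C ✓; longest run = 3 ✓ — passes.
F2 (16 nt, A=2 T=6 G=3 C=5): Tm = 2·8 + 4·8 = 48°C, outside 55–67°C ✗; length 16, outside 18–23 ✗; 3' end GCA has 2 G/C ✓; longest run = 4 ✓ — fails.
F3 (22 nt, A=2 T=5 G=10 C=5): Tm = 2·7 + 4·15 = 74°C, outside 55–67°C ✗; length 22 ✓; 3' end GCT has 2 G/C ✓; longest run = 3 ✓ — fails.
F4 (18 nt, A=2 T=3 G=5 C=8): Tm = 2·5 + 4·13 = 62°C ✓; length 18 ✓; 3' end ATC has 1 G/C ✓; longest run = 3 ✓ — passes.

F1 and F4.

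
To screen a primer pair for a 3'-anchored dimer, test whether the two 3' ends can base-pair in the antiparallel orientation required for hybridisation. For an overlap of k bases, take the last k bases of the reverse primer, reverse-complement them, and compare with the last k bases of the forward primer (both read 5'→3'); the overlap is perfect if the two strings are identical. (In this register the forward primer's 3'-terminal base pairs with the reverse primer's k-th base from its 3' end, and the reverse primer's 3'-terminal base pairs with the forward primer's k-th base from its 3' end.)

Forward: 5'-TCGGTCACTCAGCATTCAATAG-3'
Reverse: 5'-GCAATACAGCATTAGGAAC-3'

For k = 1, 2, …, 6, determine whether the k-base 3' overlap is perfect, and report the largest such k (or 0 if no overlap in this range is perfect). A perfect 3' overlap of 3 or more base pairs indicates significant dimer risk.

Last 6 bases (5'→3') — forward …CAATAG, reverse …AGGAAC.
Reverse complement of the reverse primer's last 6 bases: GTTCCT; its first k bases are the reverse complement of the reverse primer's last k bases, so a perfect k-base overlap needs the forward primer's last k bases to equal them.
Comparing (forward last k vs required): k=1: G vs G ✓; k=2: AG vs GT ✗; k=3: TAG vs GTT ✗; k=4: ATAG vs GTTC ✗; k=5: AATAG vs GTTCC ✗; k=6: CAATAG vs GTTCCT ✗.
Only k = 1 is perfect, so the longest perfect 3' overlap is 1.

Longest perfect overlap: 1 complementary base pair; below the dimer-risk threshold (threshold 3).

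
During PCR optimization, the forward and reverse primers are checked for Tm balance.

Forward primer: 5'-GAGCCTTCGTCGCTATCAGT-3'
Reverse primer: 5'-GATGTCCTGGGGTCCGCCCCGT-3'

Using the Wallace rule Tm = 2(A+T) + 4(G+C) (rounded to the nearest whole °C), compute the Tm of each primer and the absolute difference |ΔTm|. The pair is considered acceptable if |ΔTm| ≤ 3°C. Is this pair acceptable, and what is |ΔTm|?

|ΔTm| = 14°C; the pair is not acceptable.

Forward: A=3 T=6 G=5 C=6 → Tm = 2·9 + 4·11 = 62°C.
Reverse: A=1 T=5 G=8 C=8 → Tm = 2·6 + 4·16 = 76°C.
|ΔTm| = |62 − 76| = 14°C, > 3°C.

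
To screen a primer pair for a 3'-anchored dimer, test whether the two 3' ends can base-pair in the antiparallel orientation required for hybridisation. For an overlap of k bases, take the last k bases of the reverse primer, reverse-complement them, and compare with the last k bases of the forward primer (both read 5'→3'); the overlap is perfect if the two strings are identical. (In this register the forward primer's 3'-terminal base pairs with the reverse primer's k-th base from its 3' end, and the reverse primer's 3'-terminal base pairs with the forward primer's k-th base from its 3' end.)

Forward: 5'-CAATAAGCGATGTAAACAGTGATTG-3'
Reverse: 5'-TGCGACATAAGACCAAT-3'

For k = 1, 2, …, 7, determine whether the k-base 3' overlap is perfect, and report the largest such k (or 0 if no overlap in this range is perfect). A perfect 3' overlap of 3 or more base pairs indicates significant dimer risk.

Last 7 bases (5'→3') — forward …GTGATTG, reverse …GACCAAT.
Reverse complement of the reverse primer's last 7 bases: ATTGGTC; its first k bases are the reverse complement of the reverse primer's last k bases, so a perfect k-base overlap needs the forward primer's last k bases to equal them.
Comparing (forward last k vs required): k=1: G vs A ✗; k=2: TG vs AT ✗; k=3: TTG vs ATT ✗; k=4: ATTG vs ATTG ✓; k=5: GATTG vs ATTGG ✗; k=6: TGATTG vs ATTGGT ✗; k=7: GTGATTG vs ATTGGTC ✗.
Only k = 4 is perfect, so the longest perfect 3' overlap is 4.

Longest perfect overlap: 4 complementary base pairs; significant dimer risk (threshold 3).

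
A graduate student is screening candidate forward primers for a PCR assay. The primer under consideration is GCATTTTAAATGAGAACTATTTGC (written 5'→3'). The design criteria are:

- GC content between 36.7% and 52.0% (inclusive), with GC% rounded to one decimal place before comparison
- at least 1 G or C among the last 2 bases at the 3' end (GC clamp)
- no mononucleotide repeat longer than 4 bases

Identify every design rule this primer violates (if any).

Base counts: A=8, T=9, G=4, C=3 (length 24).
GC content: GC 7/24 = 29.2%, outside 36.7–52.0% ✗
GC clamp: 3' end GC has 2 G/C ✓
homopolymer run: longest run = 4 ✓

Fails: GC content.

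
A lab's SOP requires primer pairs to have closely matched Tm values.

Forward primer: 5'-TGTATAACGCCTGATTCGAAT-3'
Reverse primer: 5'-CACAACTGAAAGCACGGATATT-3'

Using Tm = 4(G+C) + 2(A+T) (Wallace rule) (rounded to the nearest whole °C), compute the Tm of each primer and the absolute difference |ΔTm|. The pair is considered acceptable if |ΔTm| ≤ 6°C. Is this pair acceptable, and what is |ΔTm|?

|ΔTm| = 4°C; the pair is acceptable.

Forward: A=6 T=7 G=4 C=4 → Tm = 2·13 + 4·8 = 58°C.
Reverse: A=9 T=4 G=4 C=5 → Tm = 2·13 + 4·9 = 62°C.
|ΔTm| = |58 − 62| = 4°C, ≤ 6°C.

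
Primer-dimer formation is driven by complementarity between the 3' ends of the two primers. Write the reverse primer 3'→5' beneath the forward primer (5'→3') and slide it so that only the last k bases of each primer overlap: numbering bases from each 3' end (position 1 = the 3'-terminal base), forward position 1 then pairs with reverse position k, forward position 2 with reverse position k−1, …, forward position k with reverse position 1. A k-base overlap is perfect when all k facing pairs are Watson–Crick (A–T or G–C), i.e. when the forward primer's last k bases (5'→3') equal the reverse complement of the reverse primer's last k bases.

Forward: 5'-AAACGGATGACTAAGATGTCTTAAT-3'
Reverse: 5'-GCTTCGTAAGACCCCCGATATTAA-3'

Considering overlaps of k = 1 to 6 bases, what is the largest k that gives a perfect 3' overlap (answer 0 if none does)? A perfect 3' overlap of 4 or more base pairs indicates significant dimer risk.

Last 6 bases (5'→3') — forward …CTTAAT, reverse …TATTAA.
Reverse complement of the reverse primer's last 6 bases: TTAATA; its first k bases are the reverse complement of the reverse primer's last k bases, so a perfect k-base overlap needs the forward primer's last k bases to equal them.
Comparing (forward last k vs required): k=1: T vs T ✓; k=2: AT vs TT ✗; k=3: AAT vs TTA ✗; k=4: TAAT vs TTAA ✗; k=5: TTAAT vs TTAAT ✓; k=6: CTTAAT vs TTAATA ✗.
Perfect overlaps at k = 1, 5; the largest is 5.

Longest perfect overlap: 5 complementary base pairs; significant dimer risk (threshold 4).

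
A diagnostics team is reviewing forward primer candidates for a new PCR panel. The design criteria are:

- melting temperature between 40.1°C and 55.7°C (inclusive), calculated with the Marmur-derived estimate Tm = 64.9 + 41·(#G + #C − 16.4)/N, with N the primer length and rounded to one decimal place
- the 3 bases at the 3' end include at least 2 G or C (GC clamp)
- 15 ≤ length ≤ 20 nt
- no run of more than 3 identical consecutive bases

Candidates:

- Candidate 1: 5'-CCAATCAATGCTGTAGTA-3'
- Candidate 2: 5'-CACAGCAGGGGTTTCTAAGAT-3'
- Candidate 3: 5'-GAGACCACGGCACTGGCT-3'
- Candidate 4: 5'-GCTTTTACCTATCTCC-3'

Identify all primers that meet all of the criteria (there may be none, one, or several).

Candidate 3 only.

Candidate 1 (18 nt, A=6 T=5 G=3 C=4): Tm = 64.9 + 41·(7 − 16.4)/18 = 43.5°C ✓; 3' end GTA has 1 G/C, need ≥2 ✗; length 18 ✓; longest run = 2 ✓ — fails.
Candidate 2 (21 nt, A=6 T=5 G=6 C=4): Tm = 64.9 + 41·(10 − 16.4)/21 = 52.4°C ✓; 3' end GAT has 1 G/C, need ≥2 ✗; length 21, outside 15–20 ✗; longest run = 4, exceeds 3 ✗ — fails.
Candidate 3 (18 nt, A=4 T=2 G=6 C=6): Tm = 64.9 + 41·(12 − 16.4)/18 = 54.9°C ✓; 3' end GCT has 2 G/C ✓; length 18 ✓; longest run = 2 ✓ — passes.
Candidate 4 (16 nt, A=2 T=7 G=1 C=6): Tm = 64.9 + 41·(7 − 16.4)/16 = 40.8°C ✓; 3' end TCC has 2 G/C ✓; length 16 ✓; longest run = 4, exceeds 3 ✗ — fails.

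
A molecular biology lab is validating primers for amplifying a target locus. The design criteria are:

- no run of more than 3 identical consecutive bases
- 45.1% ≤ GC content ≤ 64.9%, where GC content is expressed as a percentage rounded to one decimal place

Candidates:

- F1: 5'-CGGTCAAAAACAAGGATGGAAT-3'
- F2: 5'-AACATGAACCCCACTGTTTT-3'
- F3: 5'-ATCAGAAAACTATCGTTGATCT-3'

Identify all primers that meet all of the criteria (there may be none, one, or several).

None of the candidates satisfy all criteria.

F1 (22 nt, A=10 T=3 G=6 C=3): longest run = 5, exceeds 3 ✗; GC 9/22 = 40.9%, outside 45.1–64.9% ✗ — fails.
F2 (20 nt, A=6 T=6 G=2 C=6): longest run = 4, exceeds 3 ✗; GC 8/20 = 40.0%, outside 45.1–64.9% ✗ — fails.
F3 (22 nt, A=8 T=7 G=3 C=4): longest run = 4, exceeds 3 ✗; GC 7/22 = 31.8%, outside 45.1–64.9% ✗ — fails.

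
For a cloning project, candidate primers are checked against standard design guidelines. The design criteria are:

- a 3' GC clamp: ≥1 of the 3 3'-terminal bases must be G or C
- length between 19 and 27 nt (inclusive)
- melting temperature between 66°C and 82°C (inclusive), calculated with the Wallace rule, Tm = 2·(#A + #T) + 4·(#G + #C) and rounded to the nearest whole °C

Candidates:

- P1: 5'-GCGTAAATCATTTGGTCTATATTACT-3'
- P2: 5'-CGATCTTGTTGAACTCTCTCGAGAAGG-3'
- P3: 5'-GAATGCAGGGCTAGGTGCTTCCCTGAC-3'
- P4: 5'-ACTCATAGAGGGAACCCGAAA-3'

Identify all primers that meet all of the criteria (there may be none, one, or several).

P1 and P2.

P1 (26 nt, A=7 T=11 G=4 C=4): 3' end ACT has 1 G/C ✓; length 26 ✓; Tm = 2·18 + 4·8 = 68°C ✓ — passes.
P2 (27 nt, A=6 T=8 G=7 C=6): 3' end AGG has 2 G/C ✓; length 27 ✓; Tm = 2·14 + 4·13 = 80°C ✓ — passes.
P3 (27 nt, A=5 T=6 G=9 C=7): 3' end GAC has 2 G/C ✓; length 27 ✓; Tm = 2·11 + 4·16 = 86°C, outside 66–82°C ✗ — fails.
P4 (21 nt, A=9 T=2 G=5 C=5): 3' end AAA has 0 G/C, need ≥1 ✗; length 21 ✓; Tm = 2·11 + 4·10 = 62°C, outside 66–82°C ✗ — fails.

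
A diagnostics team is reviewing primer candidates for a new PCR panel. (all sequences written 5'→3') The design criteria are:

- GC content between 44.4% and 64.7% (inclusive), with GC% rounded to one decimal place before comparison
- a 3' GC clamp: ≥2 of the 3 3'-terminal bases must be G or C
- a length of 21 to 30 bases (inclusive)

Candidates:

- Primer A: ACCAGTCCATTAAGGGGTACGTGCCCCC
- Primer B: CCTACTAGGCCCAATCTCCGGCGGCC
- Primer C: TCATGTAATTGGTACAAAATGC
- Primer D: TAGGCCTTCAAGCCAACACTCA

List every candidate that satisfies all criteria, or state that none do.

Primer A only.

Primer A (28 nt, A=6 T=5 G=7 C=10): GC 17/28 = 60.7% ✓; 3' end CCC has 3 G/C ✓; length 28 ✓ — passes.
Primer B (26 nt, A=4 T=4 G=6 C=12): GC 18/26 = 69.2%, outside 44.4–64.7% ✗; 3' end GCC has 3 G/C ✓; length 26 ✓ — fails.
Primer C (22 nt, A=8 T=7 G=4 C=3): GC 7/22 = 31.8%, outside 44.4–64.7% ✗; 3' end TGC has 2 G/C ✓; length 22 ✓ — fails.
Primer D (22 nt, A=7 T=4 G=3 C=8): GC 11/22 = 50.0% ✓; 3' end TCA has 1 G/C, need ≥2 ✗; length 22 ✓ — fails.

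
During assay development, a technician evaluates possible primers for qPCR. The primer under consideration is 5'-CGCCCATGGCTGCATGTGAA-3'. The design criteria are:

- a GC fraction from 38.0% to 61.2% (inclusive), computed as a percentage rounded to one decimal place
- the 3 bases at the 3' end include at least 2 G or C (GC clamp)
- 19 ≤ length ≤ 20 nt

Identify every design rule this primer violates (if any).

Fails: GC clamp.

Base counts: A=4, T=4, G=6, C=6 (length 20).
GC content: GC 12/20 = 60.0% ✓
GC clamp: 3' end GAA has 1 G/C, need ≥2 ✗
length: length 20 ✓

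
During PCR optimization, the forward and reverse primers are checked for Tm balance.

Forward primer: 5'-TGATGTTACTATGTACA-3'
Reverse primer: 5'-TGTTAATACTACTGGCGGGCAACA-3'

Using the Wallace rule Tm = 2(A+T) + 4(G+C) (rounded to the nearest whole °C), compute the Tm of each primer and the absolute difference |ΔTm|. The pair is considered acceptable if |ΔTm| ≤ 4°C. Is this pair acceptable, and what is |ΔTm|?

Forward: A=5 T=7 G=3 C=2 → Tm = 2·12 + 4·5 = 44°C.
Reverse: A=7 T=6 G=6 C=5 → Tm = 2·13 + 4·11 = 70°C.
|ΔTm| = |44 − 70| = 26°C, > 4°C.

|ΔTm| = 26°C; the pair is not acceptable.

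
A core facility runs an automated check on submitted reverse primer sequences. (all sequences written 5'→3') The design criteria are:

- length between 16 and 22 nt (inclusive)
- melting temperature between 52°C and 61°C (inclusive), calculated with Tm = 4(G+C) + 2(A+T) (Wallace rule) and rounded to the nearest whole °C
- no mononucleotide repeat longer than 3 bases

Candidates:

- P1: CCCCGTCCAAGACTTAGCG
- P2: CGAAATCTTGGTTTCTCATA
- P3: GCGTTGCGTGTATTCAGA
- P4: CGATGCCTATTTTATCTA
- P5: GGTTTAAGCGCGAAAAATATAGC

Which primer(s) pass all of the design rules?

P1 (19 nt, A=4 T=3 G=4 C=8): length 19 ✓; Tm = 2·7 + 4·12 = 62°C, outside 52–61°C ✗; longest run = 4, exceeds 3 ✗ — fails.
P2 (20 nt, A=5 T=8 G=3 C=4): length 20 ✓; Tm = 2·13 + 4·7 = 54°C ✓; longest run = 3 ✓ — passes.
P3 (18 nt, A=3 T=6 G=6 C=3): length 18 ✓; Tm = 2·9 + 4·9 = 54°C ✓; longest run = 2 ✓ — passes.
P4 (18 nt, A=4 T=8 G=2 C=4): length 18 ✓; Tm = 2·12 + 4·6 = 48°C, outside 52–61°C ✗; longest run = 4, exceeds 3 ✗ — fails.
P5 (23 nt, A=9 T=5 G=6 C=3): length 23, outside 16–22 ✗; Tm = 2·14 + 4·9 = 64°C, outside 52–61°C ✗; longest run = 5, exceeds 3 ✗ — fails.

P2 and P3.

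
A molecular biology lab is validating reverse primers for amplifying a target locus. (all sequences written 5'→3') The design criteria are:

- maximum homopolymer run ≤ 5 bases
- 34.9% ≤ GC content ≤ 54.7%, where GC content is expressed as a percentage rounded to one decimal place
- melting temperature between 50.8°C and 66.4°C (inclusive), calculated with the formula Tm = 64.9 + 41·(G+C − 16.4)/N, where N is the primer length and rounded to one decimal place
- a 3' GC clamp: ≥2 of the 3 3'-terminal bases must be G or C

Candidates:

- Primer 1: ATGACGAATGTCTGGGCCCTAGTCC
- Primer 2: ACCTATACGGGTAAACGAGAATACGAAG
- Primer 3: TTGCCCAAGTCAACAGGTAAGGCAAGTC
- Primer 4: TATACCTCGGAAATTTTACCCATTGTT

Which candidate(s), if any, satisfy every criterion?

Primer 1 (25 nt, A=5 T=6 G=7 C=7): longest run = 3 ✓; GC 14/25 = 56.0%, outside 34.9–54.7% ✗; Tm = 64.9 + 41·(14 − 16.4)/25 = 61.0°C ✓; 3' end TCC has 2 G/C ✓ — fails.
Primer 2 (28 nt, A=12 T=4 G=7 C=5): longest run = 3 ✓; GC 12/28 = 42.9% ✓; Tm = 64.9 + 41·(12 − 16.4)/28 = 58.5°C ✓; 3' end AAG has 1 G/C, need ≥2 ✗ — fails.
Primer 3 (28 nt, A=9 T=5 G=7 C=7): longest run = 3 ✓; GC 14/28 = 50.0% ✓; Tm = 64.9 + 41·(14 − 16.4)/28 = 61.4°C ✓; 3' end GTC has 2 G/C ✓ — passes.
Primer 4 (27 nt, A=7 T=11 G=3 C=6): longest run = 4 ✓; GC 9/27 = 33.3%, outside 34.9–54.7% ✗; Tm = 64.9 + 41·(9 − 16.4)/27 = 53.7°C ✓; 3' end GTT has 1 G/C, need ≥2 ✗ — fails.

Primer 3 only.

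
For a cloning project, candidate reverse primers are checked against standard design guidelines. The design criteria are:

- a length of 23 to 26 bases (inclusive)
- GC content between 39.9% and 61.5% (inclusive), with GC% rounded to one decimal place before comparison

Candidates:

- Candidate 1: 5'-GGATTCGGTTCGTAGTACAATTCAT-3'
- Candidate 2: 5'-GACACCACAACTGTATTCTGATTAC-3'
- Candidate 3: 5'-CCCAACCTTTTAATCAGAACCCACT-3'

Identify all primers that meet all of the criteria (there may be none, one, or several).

Candidate 1, Candidate 2 and Candidate 3.

Candidate 1 (25 nt, A=6 T=9 G=6 C=4): length 25 ✓; GC 10/25 = 40.0% ✓ — passes.
Candidate 2 (25 nt, A=8 T=7 G=3 C=7): length 25 ✓; GC 10/25 = 40.0% ✓ — passes.
Candidate 3 (25 nt, A=8 T=6 G=1 C=10): length 25 ✓; GC 11/25 = 44.0% ✓ — passes.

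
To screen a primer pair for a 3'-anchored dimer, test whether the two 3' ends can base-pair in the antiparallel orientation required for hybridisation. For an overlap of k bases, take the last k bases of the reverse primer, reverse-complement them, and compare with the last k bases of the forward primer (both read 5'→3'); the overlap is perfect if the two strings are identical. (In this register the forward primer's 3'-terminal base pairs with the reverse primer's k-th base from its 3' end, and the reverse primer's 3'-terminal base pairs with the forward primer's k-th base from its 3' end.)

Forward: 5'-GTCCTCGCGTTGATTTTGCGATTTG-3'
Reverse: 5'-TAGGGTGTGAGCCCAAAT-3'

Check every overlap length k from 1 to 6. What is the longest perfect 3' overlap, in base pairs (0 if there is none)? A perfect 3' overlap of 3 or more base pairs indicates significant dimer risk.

Longest perfect overlap: 5 complementary base pairs; significant dimer risk (threshold 3).

Last 6 bases (5'→3') — forward …GATTTG, reverse …CCAAAT.
Reverse complement of the reverse primer's last 6 bases: ATTTGG; its first k bases are the reverse complement of the reverse primer's last k bases, so a perfect k-base overlap needs the forward primer's last k bases to equal them.
Comparing (forward last k vs required): k=1: G vs A ✗; k=2: TG vs AT ✗; k=3: TTG vs ATT ✗; k=4: TTTG vs ATTT ✗; k=5: ATTTG vs ATTTG ✓; k=6: GATTTG vs ATTTGG ✗.
Only k = 5 is perfect, so the longest perfect 3' overlap is 5.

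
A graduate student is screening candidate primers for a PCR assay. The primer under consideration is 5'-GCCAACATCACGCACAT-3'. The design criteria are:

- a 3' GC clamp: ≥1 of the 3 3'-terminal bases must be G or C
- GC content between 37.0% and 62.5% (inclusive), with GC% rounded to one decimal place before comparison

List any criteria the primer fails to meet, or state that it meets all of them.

Meets all criteria.

Base counts: A=6, T=2, G=2, C=7 (length 17).
GC clamp: 3' end CAT has 1 G/C ✓
GC content: GC 9/17 = 52.9% ✓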